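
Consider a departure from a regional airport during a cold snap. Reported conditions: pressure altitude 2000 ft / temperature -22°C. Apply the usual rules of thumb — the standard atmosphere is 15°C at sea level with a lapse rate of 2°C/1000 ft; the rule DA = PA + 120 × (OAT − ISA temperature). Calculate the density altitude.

-1960 ft

ISA temperature at 2000 ft = 15 − 2 × (2000/1000) = 11°C.
ISA deviation = -22 − 11 = -33°C.
Density altitude = 2000 + 120 × (-33) = 2000 + (-3960) = -1960 ft.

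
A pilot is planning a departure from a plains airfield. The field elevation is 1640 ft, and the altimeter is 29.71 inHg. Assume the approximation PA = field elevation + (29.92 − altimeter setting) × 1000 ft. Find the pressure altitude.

Pressure correction = (29.92 − 29.71) × 1000 = +210 ft.
Pressure altitude = 1640 + (+210) = 1850 ft.

1850 ft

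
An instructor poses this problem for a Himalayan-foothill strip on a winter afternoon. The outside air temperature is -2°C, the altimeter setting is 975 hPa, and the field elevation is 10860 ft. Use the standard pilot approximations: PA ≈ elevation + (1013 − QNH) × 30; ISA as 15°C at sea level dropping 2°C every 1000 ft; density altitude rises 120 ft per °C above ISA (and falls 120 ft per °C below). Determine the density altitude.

12840 ft

Pressure altitude = 10860 + (1013 − 975) × 30 = 10860 + (+1140) = 12000 ft.
ISA temperature at 12000 ft = 15 − 2 × (12000/1000) = -9°C.
ISA deviation = -2 − (-9) = +7°C.
Density altitude = 12000 + 120 × (7) = 12840 ft.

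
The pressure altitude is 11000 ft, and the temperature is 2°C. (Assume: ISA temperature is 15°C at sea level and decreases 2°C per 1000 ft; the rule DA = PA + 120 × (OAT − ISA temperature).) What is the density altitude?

ISA temperature at 11000 ft = 15 − 2 × (11000/1000) = -7°C.
ISA deviation = 2 − (-7) = +9°C.
Density altitude = 11000 + 120 × (9) = 11000 + (+1080) = 12080 ft.

12080 ft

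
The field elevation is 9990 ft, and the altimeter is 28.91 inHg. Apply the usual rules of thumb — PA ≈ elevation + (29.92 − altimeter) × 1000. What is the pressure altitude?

11000 ft

Pressure correction = (29.92 − 28.91) × 1000 = +1010 ft.
Pressure altitude = 9990 + (+1010) = 11000 ft.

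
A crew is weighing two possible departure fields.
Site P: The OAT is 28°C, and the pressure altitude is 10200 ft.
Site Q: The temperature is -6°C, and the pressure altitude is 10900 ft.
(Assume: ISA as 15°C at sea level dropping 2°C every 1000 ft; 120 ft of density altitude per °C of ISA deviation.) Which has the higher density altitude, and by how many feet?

Site P by 3212 ft

Site P: ISA temp = -5.4°C, deviation +33.4°C, DA = 10200 + 120 × 33.4 = 14208 ft.
Site Q: ISA temp = -6.8°C, deviation +0.8°C, DA = 10900 + 120 × 0.8 = 10996 ft.
Site P is higher by 14208 − 10996 = 3212 ft.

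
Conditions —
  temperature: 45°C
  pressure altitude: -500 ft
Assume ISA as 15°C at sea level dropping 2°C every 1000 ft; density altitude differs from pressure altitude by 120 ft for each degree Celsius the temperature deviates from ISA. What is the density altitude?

2980 ft

ISA temperature at -500 ft = 15 − 2 × (-500/1000) = 16°C.
ISA deviation = 45 − 16 = +29°C.
Density altitude = -500 + 120 × (29) = -500 + (+3480) = 2980 ft.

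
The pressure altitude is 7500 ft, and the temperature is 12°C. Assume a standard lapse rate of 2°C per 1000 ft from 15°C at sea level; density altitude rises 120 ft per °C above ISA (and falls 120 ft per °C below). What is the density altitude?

ISA temperature at 7500 ft = 15 − 2 × (7500/1000) = 0°C.
ISA deviation = 12 − 0 = +12°C.
Density altitude = 7500 + 120 × (12) = 7500 + (+1440) = 8940 ft.

8940 ft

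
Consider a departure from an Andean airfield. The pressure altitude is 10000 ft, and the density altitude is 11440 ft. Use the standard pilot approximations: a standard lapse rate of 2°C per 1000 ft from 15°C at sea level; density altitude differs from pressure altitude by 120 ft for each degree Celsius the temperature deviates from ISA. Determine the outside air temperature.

Density altitude − pressure altitude = 11440 − 10000 = +1440 ft.
At 120 ft/°C that is an ISA deviation of 1440/120 = +12°C.
ISA temperature at 10000 ft = 15 − 2 × (10000/1000) = -5°C.
OAT = ISA + deviation = -5 + (+12) = 7°C.

7°C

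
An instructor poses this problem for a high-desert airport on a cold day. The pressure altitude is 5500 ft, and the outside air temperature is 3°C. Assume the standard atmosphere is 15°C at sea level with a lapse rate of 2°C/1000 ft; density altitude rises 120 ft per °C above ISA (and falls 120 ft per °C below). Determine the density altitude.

ISA temperature at 5500 ft = 15 − 2 × (5500/1000) = 4°C.
ISA deviation = 3 − 4 = -1°C.
Density altitude = 5500 + 120 × (-1) = 5500 + (-120) = 5380 ft.

5380 ft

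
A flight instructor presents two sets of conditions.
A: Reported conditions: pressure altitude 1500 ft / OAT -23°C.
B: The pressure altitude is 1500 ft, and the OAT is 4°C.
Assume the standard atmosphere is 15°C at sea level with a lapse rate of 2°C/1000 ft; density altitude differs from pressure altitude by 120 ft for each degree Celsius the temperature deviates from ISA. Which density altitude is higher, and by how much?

A: ISA temp = 12°C, deviation -35°C, DA = 1500 + 120 × (-35) = -2700 ft.
B: ISA temp = 12°C, deviation -8°C, DA = 1500 + 120 × (-8) = 540 ft.
B is higher by 540 − (-2700) = 3240 ft.

B by 3240 ft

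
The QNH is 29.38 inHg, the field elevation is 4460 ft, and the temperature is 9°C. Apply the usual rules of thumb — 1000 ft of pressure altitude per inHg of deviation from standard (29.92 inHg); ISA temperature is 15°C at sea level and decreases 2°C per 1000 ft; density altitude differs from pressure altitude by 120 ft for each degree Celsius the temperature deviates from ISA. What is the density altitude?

Pressure altitude = 4460 + (29.92 − 29.38) × 1000 = 4460 + (+540) = 5000 ft.
ISA temperature at 5000 ft = 15 − 2 × (5000/1000) = 5°C.
ISA deviation = 9 − 5 = +4°C.
Density altitude = 5000 + 120 × (4) = 5480 ft.

5480 ft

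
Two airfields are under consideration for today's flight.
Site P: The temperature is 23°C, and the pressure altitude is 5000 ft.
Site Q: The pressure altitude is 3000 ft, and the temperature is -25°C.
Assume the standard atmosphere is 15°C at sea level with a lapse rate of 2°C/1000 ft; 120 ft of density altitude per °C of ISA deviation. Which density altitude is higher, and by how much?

Site P by 8240 ft

Site P: ISA temp = 5°C, deviation +18°C, DA = 5000 + 120 × 18 = 7160 ft.
Site Q: ISA temp = 9°C, deviation -34°C, DA = 3000 + 120 × (-34) = -1080 ft.
Site P is higher by 7160 − (-1080) = 8240 ft.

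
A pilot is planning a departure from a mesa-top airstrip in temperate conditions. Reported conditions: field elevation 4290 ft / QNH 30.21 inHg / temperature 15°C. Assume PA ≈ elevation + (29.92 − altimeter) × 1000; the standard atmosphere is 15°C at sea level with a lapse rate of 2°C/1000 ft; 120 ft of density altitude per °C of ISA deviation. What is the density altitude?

Pressure altitude = 4290 + (29.92 − 30.21) × 1000 = 4290 + (-290) = 4000 ft.
ISA temperature at 4000 ft = 15 − 2 × (4000/1000) = 7°C.
ISA deviation = 15 − 7 = +8°C.
Density altitude = 4000 + 120 × (8) = 4960 ft.

4960 ft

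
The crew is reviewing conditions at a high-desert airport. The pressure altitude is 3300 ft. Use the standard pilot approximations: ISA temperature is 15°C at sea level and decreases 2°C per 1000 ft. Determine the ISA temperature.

8.4°C

ISA temperature = 15 − 2 × (3300/1000) = 15 − 6.6 = 8.4°C.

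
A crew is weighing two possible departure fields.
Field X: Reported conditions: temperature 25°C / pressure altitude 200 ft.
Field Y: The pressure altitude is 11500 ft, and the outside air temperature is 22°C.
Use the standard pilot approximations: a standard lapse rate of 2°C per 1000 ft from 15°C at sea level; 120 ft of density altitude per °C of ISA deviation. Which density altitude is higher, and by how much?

Field X: ISA temp = 14.6°C, deviation +10.4°C, DA = 200 + 120 × 10.4 = 1448 ft.
Field Y: ISA temp = -8°C, deviation +30°C, DA = 11500 + 120 × 30 = 15100 ft.
Field Y is higher by 15100 − 1448 = 13652 ft.

Field Y by 13652 ft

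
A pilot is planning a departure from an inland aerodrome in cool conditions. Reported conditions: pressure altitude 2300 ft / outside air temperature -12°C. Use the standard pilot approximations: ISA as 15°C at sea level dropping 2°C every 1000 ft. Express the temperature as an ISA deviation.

ISA-22.4°C

ISA temperature at 2300 ft = 15 − 2 × (2300/1000) = 10.4°C.
Deviation = OAT − ISA = -12 − 10.4 = -22.4°C.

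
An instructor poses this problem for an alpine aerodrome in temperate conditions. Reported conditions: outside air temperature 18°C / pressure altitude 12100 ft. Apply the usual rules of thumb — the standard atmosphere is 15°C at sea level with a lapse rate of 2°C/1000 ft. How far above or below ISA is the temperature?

ISA+27.2°C

ISA temperature at 12100 ft = 15 − 2 × (12100/1000) = -9.2°C.
Deviation = OAT − ISA = 18 − (-9.2) = +27.2°C.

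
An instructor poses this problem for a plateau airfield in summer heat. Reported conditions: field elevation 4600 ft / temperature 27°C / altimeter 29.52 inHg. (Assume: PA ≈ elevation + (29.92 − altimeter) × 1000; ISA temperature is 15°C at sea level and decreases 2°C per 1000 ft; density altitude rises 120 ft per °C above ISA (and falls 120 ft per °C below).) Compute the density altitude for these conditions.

7640 ft

Pressure altitude = 4600 + (29.92 − 29.52) × 1000 = 4600 + (+400) = 5000 ft.
ISA temperature at 5000 ft = 15 − 2 × (5000/1000) = 5°C.
ISA deviation = 27 − 5 = +22°C.
Density altitude = 5000 + 120 × (22) = 7640 ft.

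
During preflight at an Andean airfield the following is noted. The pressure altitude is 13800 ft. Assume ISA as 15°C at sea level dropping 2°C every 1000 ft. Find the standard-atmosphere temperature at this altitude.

-12.6°C

ISA temperature = 15 − 2 × (13800/1000) = 15 − 27.6 = -12.6°C.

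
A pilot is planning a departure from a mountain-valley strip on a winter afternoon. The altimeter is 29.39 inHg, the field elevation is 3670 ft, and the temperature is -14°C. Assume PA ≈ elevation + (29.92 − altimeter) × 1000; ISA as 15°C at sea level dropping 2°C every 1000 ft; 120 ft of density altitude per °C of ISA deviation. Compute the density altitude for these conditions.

1728 ft

Pressure altitude = 3670 + (29.92 − 29.39) × 1000 = 3670 + (+530) = 4200 ft.
ISA temperature at 4200 ft = 15 − 2 × (4200/1000) = 6.6°C.
ISA deviation = -14 − 6.6 = -20.6°C.
Density altitude = 4200 + 120 × (-20.6) = 1728 ft.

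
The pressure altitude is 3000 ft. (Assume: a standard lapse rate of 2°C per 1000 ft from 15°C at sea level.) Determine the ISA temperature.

ISA temperature = 15 − 2 × (3000/1000) = 15 − 6 = 9°C.

9°C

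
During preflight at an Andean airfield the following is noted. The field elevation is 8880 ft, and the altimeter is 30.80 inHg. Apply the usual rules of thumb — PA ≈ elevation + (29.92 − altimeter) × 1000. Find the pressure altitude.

8000 ft

Pressure correction = (29.92 − 30.80) × 1000 = -880 ft.
Pressure altitude = 8880 + (-880) = 8000 ft.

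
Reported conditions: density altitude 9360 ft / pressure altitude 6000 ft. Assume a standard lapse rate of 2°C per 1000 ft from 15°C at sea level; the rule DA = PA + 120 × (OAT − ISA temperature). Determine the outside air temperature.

Density altitude − pressure altitude = 9360 − 6000 = +3360 ft.
At 120 ft/°C that is an ISA deviation of 3360/120 = +28°C.
ISA temperature at 6000 ft = 15 − 2 × (6000/1000) = 3°C.
OAT = ISA + deviation = 3 + (+28) = 31°C.

31°C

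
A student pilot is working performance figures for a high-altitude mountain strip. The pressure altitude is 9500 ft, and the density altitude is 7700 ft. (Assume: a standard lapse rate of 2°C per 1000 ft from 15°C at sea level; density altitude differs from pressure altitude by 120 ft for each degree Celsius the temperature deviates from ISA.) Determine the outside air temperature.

-19°C

Density altitude − pressure altitude = 7700 − 9500 = -1800 ft.
At 120 ft/°C that is an ISA deviation of -1800/120 = -15°C.
ISA temperature at 9500 ft = 15 − 2 × (9500/1000) = -4°C.
OAT = ISA + deviation = -4 + (-15) = -19°C.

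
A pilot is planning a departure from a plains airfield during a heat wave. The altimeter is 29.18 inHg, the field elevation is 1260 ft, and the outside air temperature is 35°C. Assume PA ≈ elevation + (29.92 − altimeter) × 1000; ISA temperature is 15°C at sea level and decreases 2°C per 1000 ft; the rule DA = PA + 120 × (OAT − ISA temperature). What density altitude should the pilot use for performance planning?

Pressure altitude = 1260 + (29.92 − 29.18) × 1000 = 1260 + (+740) = 2000 ft.
ISA temperature at 2000 ft = 15 − 2 × (2000/1000) = 11°C.
ISA deviation = 35 − 11 = +24°C.
Density altitude = 2000 + 120 × (24) = 4880 ft.

4880 ft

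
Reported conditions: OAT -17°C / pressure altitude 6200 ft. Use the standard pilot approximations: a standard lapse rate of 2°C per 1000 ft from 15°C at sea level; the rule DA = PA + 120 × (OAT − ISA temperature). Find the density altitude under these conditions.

ISA temperature at 6200 ft = 15 − 2 × (6200/1000) = 2.6°C.
ISA deviation = -17 − 2.6 = -19.6°C.
Density altitude = 6200 + 120 × (-19.6) = 6200 + (-2352) = 3848 ft.

3848 ft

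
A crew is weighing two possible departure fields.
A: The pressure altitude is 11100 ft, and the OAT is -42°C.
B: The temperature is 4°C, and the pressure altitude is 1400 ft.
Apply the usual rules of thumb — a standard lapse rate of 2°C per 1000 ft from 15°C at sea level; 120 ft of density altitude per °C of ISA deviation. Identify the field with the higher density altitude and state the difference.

A by 6508 ft

A: ISA temp = -7.2°C, deviation -34.8°C, DA = 11100 + 120 × (-34.8) = 6924 ft.
B: ISA temp = 12.2°C, deviation -8.2°C, DA = 1400 + 120 × (-8.2) = 416 ft.
A is higher by 6924 − 416 = 6508 ft.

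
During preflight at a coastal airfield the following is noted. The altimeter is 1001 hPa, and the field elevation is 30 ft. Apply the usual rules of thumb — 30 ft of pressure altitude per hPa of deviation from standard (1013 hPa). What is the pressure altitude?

390 ft

Pressure correction = (1013 − 1001) × 30 = +360 ft.
Pressure altitude = 30 + (+360) = 390 ft.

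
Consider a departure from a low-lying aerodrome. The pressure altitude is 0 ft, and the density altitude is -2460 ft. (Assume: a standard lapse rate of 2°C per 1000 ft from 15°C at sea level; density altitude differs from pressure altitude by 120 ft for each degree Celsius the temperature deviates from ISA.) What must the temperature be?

-5.5°C

Density altitude − pressure altitude = -2460 − 0 = -2460 ft.
At 120 ft/°C that is an ISA deviation of -2460/120 = -20.5°C.
ISA temperature at 0 ft = 15 − 2 × (0/1000) = 15°C.
OAT = ISA + deviation = 15 + (-20.5) = -5.5°C.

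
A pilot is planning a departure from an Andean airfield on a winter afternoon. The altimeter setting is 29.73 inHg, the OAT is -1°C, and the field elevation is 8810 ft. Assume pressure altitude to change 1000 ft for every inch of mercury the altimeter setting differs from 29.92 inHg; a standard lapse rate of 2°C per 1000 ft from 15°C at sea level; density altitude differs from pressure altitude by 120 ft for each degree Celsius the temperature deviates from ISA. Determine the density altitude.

9240 ft

Pressure altitude = 8810 + (29.92 − 29.73) × 1000 = 8810 + (+190) = 9000 ft.
ISA temperature at 9000 ft = 15 − 2 × (9000/1000) = -3°C.
ISA deviation = -1 − (-3) = +2°C.
Density altitude = 9000 + 120 × (2) = 9240 ft.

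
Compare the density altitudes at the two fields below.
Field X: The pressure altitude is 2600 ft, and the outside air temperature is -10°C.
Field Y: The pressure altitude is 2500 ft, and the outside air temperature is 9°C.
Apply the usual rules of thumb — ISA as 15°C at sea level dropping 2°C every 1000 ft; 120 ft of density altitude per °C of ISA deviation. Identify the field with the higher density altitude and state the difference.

Field X: ISA temp = 9.8°C, deviation -19.8°C, DA = 2600 + 120 × (-19.8) = 224 ft.
Field Y: ISA temp = 10°C, deviation -1°C, DA = 2500 + 120 × (-1) = 2380 ft.
Field Y is higher by 2380 − 224 = 2156 ft.

Field Y by 2156 ft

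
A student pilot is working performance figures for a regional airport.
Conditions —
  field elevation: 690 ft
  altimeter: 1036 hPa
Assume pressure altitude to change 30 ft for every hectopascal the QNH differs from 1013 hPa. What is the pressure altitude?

Pressure correction = (1013 − 1036) × 30 = -690 ft.
Pressure altitude = 690 + (-690) = 0 ft.

0 ft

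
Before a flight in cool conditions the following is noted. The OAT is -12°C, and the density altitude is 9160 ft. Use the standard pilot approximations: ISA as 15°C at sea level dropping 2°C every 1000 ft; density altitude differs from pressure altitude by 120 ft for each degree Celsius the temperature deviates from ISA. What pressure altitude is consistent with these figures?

10000 ft

DA = PA + 120 × (OAT − (15 − 2·PA/1000)) = PA + 120·OAT − 1800 + 0.24·PA = 1.24·PA + 120·OAT − 1800.
So 1.24·PA = 9160 − 120 × (-12) + 1800 = 12400.
PA = 12400 / 1.24 = 10000 ft.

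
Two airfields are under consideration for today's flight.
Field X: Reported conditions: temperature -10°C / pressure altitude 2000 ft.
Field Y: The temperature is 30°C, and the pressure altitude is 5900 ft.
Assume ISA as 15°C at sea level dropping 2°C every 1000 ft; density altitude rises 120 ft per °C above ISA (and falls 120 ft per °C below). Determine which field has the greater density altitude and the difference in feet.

Field Y by 9636 ft

Field X: ISA temp = 11°C, deviation -21°C, DA = 2000 + 120 × (-21) = -520 ft.
Field Y: ISA temp = 3.2°C, deviation +26.8°C, DA = 5900 + 120 × 26.8 = 9116 ft.
Field Y is higher by 9116 − (-520) = 9636 ft.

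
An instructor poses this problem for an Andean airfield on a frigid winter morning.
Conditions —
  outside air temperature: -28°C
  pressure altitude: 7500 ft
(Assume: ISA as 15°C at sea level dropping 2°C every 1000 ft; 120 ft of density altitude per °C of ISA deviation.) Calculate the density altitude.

4140 ft

ISA temperature at 7500 ft = 15 − 2 × (7500/1000) = 0°C.
ISA deviation = -28 − 0 = -28°C.
Density altitude = 7500 + 120 × (-28) = 7500 + (-3360) = 4140 ft.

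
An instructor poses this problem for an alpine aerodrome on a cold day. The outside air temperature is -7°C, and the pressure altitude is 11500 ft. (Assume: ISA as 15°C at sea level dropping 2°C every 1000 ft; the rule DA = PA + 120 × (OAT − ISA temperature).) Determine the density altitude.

ISA temperature at 11500 ft = 15 − 2 × (11500/1000) = -8°C.
ISA deviation = -7 − (-8) = +1°C.
Density altitude = 11500 + 120 × (1) = 11500 + (+120) = 11620 ft.

11620 ft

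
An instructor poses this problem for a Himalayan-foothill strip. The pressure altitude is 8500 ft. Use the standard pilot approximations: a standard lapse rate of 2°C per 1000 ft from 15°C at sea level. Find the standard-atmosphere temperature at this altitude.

-2°C

ISA temperature = 15 − 2 × (8500/1000) = 15 − 17 = -2°C.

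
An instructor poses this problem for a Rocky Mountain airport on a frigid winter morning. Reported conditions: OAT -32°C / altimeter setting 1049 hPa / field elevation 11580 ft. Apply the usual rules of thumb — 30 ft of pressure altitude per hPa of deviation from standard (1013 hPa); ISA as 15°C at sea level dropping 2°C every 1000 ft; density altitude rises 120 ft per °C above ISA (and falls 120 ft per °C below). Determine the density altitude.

7380 ft

Pressure altitude = 11580 + (1013 − 1049) × 30 = 11580 + (-1080) = 10500 ft.
ISA temperature at 10500 ft = 15 − 2 × (10500/1000) = -6°C.
ISA deviation = -32 − (-6) = -26°C.
Density altitude = 10500 + 120 × (-26) = 7380 ft.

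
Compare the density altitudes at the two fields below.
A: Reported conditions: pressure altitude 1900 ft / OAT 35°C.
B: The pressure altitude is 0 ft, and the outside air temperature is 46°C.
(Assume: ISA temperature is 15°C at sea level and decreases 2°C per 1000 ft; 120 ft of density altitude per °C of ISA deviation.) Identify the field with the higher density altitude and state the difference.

A: ISA temp = 11.2°C, deviation +23.8°C, DA = 1900 + 120 × 23.8 = 4756 ft.
B: ISA temp = 15°C, deviation +31°C, DA = 0 + 120 × 31 = 3720 ft.
A is higher by 4756 − 3720 = 1036 ft.

A by 1036 ft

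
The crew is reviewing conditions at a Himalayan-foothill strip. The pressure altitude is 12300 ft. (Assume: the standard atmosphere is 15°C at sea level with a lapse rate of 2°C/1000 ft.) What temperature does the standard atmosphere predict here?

-9.6°C

ISA temperature = 15 − 2 × (12300/1000) = 15 − 24.6 = -9.6°C.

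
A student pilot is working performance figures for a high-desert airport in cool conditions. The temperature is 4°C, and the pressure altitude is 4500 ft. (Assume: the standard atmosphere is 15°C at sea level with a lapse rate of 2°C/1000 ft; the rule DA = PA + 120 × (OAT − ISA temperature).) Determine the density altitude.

ISA temperature at 4500 ft = 15 − 2 × (4500/1000) = 6°C.
ISA deviation = 4 − 6 = -2°C.
Density altitude = 4500 + 120 × (-2) = 4500 + (-240) = 4260 ft.

4260 ft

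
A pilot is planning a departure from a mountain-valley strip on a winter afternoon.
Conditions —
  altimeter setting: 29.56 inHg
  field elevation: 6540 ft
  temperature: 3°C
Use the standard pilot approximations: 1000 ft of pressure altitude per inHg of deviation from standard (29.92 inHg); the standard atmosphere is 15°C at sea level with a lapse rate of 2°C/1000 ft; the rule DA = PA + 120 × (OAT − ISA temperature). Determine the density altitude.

7116 ft

Pressure altitude = 6540 + (29.92 − 29.56) × 1000 = 6540 + (+360) = 6900 ft.
ISA temperature at 6900 ft = 15 − 2 × (6900/1000) = 1.2°C.
ISA deviation = 3 − 1.2 = +1.8°C.
Density altitude = 6900 + 120 × (1.8) = 7116 ft.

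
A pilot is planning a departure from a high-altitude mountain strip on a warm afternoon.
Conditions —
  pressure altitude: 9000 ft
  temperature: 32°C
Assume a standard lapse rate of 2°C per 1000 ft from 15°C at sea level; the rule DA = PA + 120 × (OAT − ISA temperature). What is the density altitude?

ISA temperature at 9000 ft = 15 − 2 × (9000/1000) = -3°C.
ISA deviation = 32 − (-3) = +35°C.
Density altitude = 9000 + 120 × (35) = 9000 + (+4200) = 13200 ft.

13200 ft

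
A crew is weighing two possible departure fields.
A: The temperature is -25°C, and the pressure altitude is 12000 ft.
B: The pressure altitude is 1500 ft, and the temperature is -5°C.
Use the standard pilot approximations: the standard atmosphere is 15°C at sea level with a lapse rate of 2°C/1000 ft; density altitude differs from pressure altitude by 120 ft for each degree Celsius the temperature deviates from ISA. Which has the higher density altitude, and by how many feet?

A: ISA temp = -9°C, deviation -16°C, DA = 12000 + 120 × (-16) = 10080 ft.
B: ISA temp = 12°C, deviation -17°C, DA = 1500 + 120 × (-17) = -540 ft.
A is higher by 10080 − (-540) = 10620 ft.

A by 10620 ft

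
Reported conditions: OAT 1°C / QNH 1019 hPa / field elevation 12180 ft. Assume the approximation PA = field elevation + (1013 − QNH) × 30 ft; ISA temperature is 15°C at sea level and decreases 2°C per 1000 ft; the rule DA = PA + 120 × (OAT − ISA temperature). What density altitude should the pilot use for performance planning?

Pressure altitude = 12180 + (1013 − 1019) × 30 = 12180 + (-180) = 12000 ft.
ISA temperature at 12000 ft = 15 − 2 × (12000/1000) = -9°C.
ISA deviation = 1 − (-9) = +10°C.
Density altitude = 12000 + 120 × (10) = 13200 ft.

13200 ft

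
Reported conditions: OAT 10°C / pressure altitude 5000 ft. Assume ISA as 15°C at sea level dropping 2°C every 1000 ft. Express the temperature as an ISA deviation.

ISA temperature at 5000 ft = 15 − 2 × (5000/1000) = 5°C.
Deviation = OAT − ISA = 10 − 5 = +5°C.

ISA+5°C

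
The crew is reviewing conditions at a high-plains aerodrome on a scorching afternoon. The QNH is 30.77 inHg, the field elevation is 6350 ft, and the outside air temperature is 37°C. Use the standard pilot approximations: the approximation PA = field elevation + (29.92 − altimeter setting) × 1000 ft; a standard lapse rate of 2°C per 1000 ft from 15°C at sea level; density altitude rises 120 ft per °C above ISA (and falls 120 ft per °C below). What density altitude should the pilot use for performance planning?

Pressure altitude = 6350 + (29.92 − 30.77) × 1000 = 6350 + (-850) = 5500 ft.
ISA temperature at 5500 ft = 15 − 2 × (5500/1000) = 4°C.
ISA deviation = 37 − 4 = +33°C.
Density altitude = 5500 + 120 × (33) = 9460 ft.

9460 ft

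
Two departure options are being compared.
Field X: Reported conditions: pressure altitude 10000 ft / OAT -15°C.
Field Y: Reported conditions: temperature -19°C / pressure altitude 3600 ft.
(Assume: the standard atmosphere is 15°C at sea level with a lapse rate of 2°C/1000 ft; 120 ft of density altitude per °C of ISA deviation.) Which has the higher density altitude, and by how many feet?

Field X: ISA temp = -5°C, deviation -10°C, DA = 10000 + 120 × (-10) = 8800 ft.
Field Y: ISA temp = 7.8°C, deviation -26.8°C, DA = 3600 + 120 × (-26.8) = 384 ft.
Field X is higher by 8800 − 384 = 8416 ft.

Field X by 8416 ft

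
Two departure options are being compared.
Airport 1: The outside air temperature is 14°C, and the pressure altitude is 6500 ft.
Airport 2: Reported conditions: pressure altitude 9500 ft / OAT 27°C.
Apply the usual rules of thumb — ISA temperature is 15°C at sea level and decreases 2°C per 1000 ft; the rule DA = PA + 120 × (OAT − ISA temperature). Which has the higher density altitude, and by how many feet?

Airport 1: ISA temp = 2°C, deviation +12°C, DA = 6500 + 120 × 12 = 7940 ft.
Airport 2: ISA temp = -4°C, deviation +31°C, DA = 9500 + 120 × 31 = 13220 ft.
Airport 2 is higher by 13220 − 7940 = 5280 ft.

Airport 2 by 5280 ft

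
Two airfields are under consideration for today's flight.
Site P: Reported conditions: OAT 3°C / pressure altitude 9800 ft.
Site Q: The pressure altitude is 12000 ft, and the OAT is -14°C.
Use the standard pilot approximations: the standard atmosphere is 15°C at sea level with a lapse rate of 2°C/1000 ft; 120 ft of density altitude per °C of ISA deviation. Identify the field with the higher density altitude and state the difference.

Site Q by 688 ft

Site P: ISA temp = -4.6°C, deviation +7.6°C, DA = 9800 + 120 × 7.6 = 10712 ft.
Site Q: ISA temp = -9°C, deviation -5°C, DA = 12000 + 120 × (-5) = 11400 ft.
Site Q is higher by 11400 − 10712 = 688 ft.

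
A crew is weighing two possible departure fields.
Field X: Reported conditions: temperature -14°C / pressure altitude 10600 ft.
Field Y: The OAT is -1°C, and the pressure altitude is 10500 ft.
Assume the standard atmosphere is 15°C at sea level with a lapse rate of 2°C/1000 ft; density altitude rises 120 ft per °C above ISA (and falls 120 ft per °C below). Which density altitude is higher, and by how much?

Field Y by 1436 ft

Field X: ISA temp = -6.2°C, deviation -7.8°C, DA = 10600 + 120 × (-7.8) = 9664 ft.
Field Y: ISA temp = -6°C, deviation +5°C, DA = 10500 + 120 × 5 = 11100 ft.
Field Y is higher by 11100 − 9664 = 1436 ft.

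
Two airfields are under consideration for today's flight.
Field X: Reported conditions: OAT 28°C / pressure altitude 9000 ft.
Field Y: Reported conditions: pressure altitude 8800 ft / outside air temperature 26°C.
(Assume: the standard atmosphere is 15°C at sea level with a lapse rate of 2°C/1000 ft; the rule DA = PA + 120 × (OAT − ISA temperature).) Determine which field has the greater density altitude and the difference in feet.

Field X by 488 ft

Field X: ISA temp = -3°C, deviation +31°C, DA = 9000 + 120 × 31 = 12720 ft.
Field Y: ISA temp = -2.6°C, deviation +28.6°C, DA = 8800 + 120 × 28.6 = 12232 ft.
Field X is higher by 12720 − 12232 = 488 ft.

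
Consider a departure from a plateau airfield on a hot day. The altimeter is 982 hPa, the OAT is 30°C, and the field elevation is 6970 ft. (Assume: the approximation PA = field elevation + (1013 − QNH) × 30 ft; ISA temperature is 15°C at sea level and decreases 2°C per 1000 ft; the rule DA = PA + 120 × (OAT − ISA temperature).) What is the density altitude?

Pressure altitude = 6970 + (1013 − 982) × 30 = 6970 + (+930) = 7900 ft.
ISA temperature at 7900 ft = 15 − 2 × (7900/1000) = -0.8°C.
ISA deviation = 30 − (-0.8) = +30.8°C.
Density altitude = 7900 + 120 × (30.8) = 11596 ft.

11596 ft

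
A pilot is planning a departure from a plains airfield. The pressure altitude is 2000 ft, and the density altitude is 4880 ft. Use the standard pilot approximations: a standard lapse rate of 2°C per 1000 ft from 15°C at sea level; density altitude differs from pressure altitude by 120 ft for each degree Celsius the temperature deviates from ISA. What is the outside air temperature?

Density altitude − pressure altitude = 4880 − 2000 = +2880 ft.
At 120 ft/°C that is an ISA deviation of 2880/120 = +24°C.
ISA temperature at 2000 ft = 15 − 2 × (2000/1000) = 11°C.
OAT = ISA + deviation = 11 + (+24) = 35°C.

35°C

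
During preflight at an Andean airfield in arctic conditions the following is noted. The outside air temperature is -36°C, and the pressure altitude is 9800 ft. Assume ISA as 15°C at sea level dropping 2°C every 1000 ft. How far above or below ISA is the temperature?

ISA-31.4°C

ISA temperature at 9800 ft = 15 − 2 × (9800/1000) = -4.6°C.
Deviation = OAT − ISA = -36 − (-4.6) = -31.4°C.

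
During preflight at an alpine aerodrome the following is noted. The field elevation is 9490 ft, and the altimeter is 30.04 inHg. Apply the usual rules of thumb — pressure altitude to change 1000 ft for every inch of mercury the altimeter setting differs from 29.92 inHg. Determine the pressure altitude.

9370 ft

Pressure correction = (29.92 − 30.04) × 1000 = -120 ft.
Pressure altitude = 9490 + (-120) = 9370 ft.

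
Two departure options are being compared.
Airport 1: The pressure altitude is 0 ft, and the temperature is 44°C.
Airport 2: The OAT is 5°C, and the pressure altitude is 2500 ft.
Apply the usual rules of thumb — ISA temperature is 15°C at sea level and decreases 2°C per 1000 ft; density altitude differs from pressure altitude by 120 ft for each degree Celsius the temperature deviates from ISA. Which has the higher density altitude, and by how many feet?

Airport 1: ISA temp = 15°C, deviation +29°C, DA = 0 + 120 × 29 = 3480 ft.
Airport 2: ISA temp = 10°C, deviation -5°C, DA = 2500 + 120 × (-5) = 1900 ft.
Airport 1 is higher by 3480 − 1900 = 1580 ft.

Airport 1 by 1580 ft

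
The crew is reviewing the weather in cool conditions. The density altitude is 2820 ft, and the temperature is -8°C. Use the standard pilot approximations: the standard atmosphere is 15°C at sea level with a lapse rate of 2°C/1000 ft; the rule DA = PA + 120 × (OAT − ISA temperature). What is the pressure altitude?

4500 ft

DA = PA + 120 × (OAT − (15 − 2·PA/1000)) = PA + 120·OAT − 1800 + 0.24·PA = 1.24·PA + 120·OAT − 1800.
So 1.24·PA = 2820 − 120 × (-8) + 1800 = 5580.
PA = 5580 / 1.24 = 4500 ft.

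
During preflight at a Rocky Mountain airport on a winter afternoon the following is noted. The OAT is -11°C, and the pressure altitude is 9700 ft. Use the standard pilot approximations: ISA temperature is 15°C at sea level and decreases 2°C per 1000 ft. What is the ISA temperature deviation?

ISA-6.6°C

ISA temperature at 9700 ft = 15 − 2 × (9700/1000) = -4.4°C.
Deviation = OAT − ISA = -11 − (-4.4) = -6.6°C.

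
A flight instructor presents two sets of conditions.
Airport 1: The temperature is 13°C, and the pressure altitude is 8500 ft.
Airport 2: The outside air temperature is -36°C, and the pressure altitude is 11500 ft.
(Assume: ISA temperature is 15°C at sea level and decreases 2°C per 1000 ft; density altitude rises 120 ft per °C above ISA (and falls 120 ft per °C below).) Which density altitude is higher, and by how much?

Airport 1: ISA temp = -2°C, deviation +15°C, DA = 8500 + 120 × 15 = 10300 ft.
Airport 2: ISA temp = -8°C, deviation -28°C, DA = 11500 + 120 × (-28) = 8140 ft.
Airport 1 is higher by 10300 − 8140 = 2160 ft.

Airport 1 by 2160 ft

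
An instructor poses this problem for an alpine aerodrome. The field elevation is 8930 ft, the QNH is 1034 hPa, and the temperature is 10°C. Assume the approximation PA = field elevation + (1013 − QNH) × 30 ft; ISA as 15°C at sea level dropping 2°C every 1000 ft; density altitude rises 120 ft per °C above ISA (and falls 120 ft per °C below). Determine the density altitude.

9692 ft

Pressure altitude = 8930 + (1013 − 1034) × 30 = 8930 + (-630) = 8300 ft.
ISA temperature at 8300 ft = 15 − 2 × (8300/1000) = -1.6°C.
ISA deviation = 10 − (-1.6) = +11.6°C.
Density altitude = 8300 + 120 × (11.6) = 9692 ft.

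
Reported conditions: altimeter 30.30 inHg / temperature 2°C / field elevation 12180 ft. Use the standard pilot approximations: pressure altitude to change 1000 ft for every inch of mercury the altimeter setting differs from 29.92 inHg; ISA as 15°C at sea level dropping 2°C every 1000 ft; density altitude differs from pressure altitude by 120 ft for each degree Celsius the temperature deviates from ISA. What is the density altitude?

Pressure altitude = 12180 + (29.92 − 30.30) × 1000 = 12180 + (-380) = 11800 ft.
ISA temperature at 11800 ft = 15 − 2 × (11800/1000) = -8.6°C.
ISA deviation = 2 − (-8.6) = +10.6°C.
Density altitude = 11800 + 120 × (10.6) = 13072 ft.

13072 ft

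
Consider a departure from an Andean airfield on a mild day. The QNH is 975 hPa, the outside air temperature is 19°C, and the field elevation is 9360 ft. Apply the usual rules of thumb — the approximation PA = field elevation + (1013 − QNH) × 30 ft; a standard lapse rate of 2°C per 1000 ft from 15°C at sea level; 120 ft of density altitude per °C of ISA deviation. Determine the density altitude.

Pressure altitude = 9360 + (1013 − 975) × 30 = 9360 + (+1140) = 10500 ft.
ISA temperature at 10500 ft = 15 − 2 × (10500/1000) = -6°C.
ISA deviation = 19 − (-6) = +25°C.
Density altitude = 10500 + 120 × (25) = 13500 ft.

13500 ft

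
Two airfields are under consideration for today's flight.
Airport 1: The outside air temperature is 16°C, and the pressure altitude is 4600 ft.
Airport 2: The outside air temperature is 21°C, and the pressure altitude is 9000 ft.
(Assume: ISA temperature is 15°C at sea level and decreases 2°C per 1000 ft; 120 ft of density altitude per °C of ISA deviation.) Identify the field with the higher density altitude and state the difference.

Airport 2 by 6056 ft

Airport 1: ISA temp = 5.8°C, deviation +10.2°C, DA = 4600 + 120 × 10.2 = 5824 ft.
Airport 2: ISA temp = -3°C, deviation +24°C, DA = 9000 + 120 × 24 = 11880 ft.
Airport 2 is higher by 11880 − 5824 = 6056 ft.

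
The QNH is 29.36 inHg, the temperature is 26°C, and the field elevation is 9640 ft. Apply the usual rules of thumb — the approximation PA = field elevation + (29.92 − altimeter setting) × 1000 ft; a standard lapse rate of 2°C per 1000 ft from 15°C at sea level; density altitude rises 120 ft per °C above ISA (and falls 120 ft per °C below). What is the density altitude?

Pressure altitude = 9640 + (29.92 − 29.36) × 1000 = 9640 + (+560) = 10200 ft.
ISA temperature at 10200 ft = 15 − 2 × (10200/1000) = -5.4°C.
ISA deviation = 26 − (-5.4) = +31.4°C.
Density altitude = 10200 + 120 × (31.4) = 13968 ft.

13968 ft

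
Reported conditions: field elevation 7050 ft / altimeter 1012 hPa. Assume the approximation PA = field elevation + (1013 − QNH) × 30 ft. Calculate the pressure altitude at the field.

Pressure correction = (1013 − 1012) × 30 = +30 ft.
Pressure altitude = 7050 + (+30) = 7080 ft.

7080 ft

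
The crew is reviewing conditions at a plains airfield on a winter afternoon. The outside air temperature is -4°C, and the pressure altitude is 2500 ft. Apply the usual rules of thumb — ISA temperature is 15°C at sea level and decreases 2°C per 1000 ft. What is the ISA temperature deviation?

ISA-14°C

ISA temperature at 2500 ft = 15 − 2 × (2500/1000) = 10°C.
Deviation = OAT − ISA = -4 − 10 = -14°C.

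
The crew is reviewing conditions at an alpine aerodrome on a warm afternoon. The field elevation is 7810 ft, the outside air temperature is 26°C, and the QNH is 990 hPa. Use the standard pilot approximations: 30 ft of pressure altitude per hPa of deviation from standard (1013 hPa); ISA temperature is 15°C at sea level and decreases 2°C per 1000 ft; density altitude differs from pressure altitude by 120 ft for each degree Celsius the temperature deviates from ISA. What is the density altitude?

Pressure altitude = 7810 + (1013 − 990) × 30 = 7810 + (+690) = 8500 ft.
ISA temperature at 8500 ft = 15 − 2 × (8500/1000) = -2°C.
ISA deviation = 26 − (-2) = +28°C.
Density altitude = 8500 + 120 × (28) = 11860 ft.

11860 ft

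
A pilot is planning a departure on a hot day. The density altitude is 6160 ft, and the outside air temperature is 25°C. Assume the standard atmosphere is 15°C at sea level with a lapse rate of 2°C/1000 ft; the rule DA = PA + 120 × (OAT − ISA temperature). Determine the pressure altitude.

4000 ft

DA = PA + 120 × (OAT − (15 − 2·PA/1000)) = PA + 120·OAT − 1800 + 0.24·PA = 1.24·PA + 120·OAT − 1800.
So 1.24·PA = 6160 − 120 × 25 + 1800 = 4960.
PA = 4960 / 1.24 = 4000 ft.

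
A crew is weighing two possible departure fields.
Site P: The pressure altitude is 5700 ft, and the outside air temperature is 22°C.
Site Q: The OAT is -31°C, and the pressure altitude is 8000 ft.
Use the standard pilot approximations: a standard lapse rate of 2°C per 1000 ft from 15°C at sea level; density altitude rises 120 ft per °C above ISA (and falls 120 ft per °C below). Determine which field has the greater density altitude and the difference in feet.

Site P by 3508 ft

Site P: ISA temp = 3.6°C, deviation +18.4°C, DA = 5700 + 120 × 18.4 = 7908 ft.
Site Q: ISA temp = -1°C, deviation -30°C, DA = 8000 + 120 × (-30) = 4400 ft.
Site P is higher by 7908 − 4400 = 3508 ft.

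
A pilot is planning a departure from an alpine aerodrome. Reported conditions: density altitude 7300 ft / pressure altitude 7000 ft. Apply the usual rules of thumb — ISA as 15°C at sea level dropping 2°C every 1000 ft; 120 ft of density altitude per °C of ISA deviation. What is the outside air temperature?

3.5°C

Density altitude − pressure altitude = 7300 − 7000 = +300 ft.
At 120 ft/°C that is an ISA deviation of 300/120 = +2.5°C.
ISA temperature at 7000 ft = 15 − 2 × (7000/1000) = 1°C.
OAT = ISA + deviation = 1 + (+2.5) = 3.5°C.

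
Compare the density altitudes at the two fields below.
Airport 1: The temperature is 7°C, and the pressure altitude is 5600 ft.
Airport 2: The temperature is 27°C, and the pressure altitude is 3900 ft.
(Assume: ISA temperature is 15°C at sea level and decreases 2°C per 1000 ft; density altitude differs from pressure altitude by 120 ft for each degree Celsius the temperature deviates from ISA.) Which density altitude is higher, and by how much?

Airport 2 by 292 ft

Airport 1: ISA temp = 3.8°C, deviation +3.2°C, DA = 5600 + 120 × 3.2 = 5984 ft.
Airport 2: ISA temp = 7.2°C, deviation +19.8°C, DA = 3900 + 120 × 19.8 = 6276 ft.
Airport 2 is higher by 6276 − 5984 = 292 ft.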